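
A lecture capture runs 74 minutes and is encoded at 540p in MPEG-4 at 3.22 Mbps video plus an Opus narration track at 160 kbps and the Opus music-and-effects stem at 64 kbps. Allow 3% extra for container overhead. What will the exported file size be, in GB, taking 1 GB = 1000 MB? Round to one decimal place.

2.0 GB

74 min = 4440 s
Audio total: 160 + 64 = 224 kbps = 0.224 Mbps.
Total bitrate: 3.22 + 0.224 = 3.444 Mbps.
Stream data: 3.444 Mbps × 4440 s = 15291.4 Mb.
With 3% container overhead: ×1.03.
15,750 Mb ÷ 8 = 1,969 MB → 1.969 GB.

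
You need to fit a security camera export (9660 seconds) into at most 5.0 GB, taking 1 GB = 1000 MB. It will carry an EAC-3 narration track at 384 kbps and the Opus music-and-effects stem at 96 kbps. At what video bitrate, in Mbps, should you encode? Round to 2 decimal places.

3.66 Mbps

Budget: 5.0 GB = 40000.0 Mb.
Total bitrate budget: 40000.0 Mb / 9660 s = 4.141 Mbps.
Audio total: 384 + 96 = 480 kbps = 0.480 Mbps.
Video: 4.141 − 0.480 = 3.661 Mbps.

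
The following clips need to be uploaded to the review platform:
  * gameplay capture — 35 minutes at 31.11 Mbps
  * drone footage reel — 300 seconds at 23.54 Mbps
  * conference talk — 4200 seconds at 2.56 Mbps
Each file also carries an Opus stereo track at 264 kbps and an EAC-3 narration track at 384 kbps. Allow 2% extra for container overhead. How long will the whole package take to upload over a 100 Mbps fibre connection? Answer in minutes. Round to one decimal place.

Audio total: 264 + 384 = 648 kbps = 0.648 Mbps.
gameplay capture: 31.758 Mbps × 2100 s × 1.02 = 68025.6 Mb
drone footage reel: 24.188 Mbps × 300 s × 1.02 = 7401.5 Mb
conference talk: 3.208 Mbps × 4200 s × 1.02 = 13743.1 Mb
Total: 89170.2 Mb = 11146.3 MB.
At 100 Mbps: 89170.2 / 100 = 892 s ≈ 14.9 minutes.

14.9 minutes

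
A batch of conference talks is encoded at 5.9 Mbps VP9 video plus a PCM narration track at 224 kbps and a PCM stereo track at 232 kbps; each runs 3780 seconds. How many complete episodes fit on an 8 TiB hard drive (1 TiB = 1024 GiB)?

2928

Audio total: 224 + 232 = 456 kbps = 0.456 Mbps.
Total bitrate: 6.356 Mbps.
Per item: 6.356 Mbps × 3780 s = 24,026 Mb = 3,003 MB.
Capacity: 8 TiB = 70,368,744 Mb; 2928.90 items → 2928 complete.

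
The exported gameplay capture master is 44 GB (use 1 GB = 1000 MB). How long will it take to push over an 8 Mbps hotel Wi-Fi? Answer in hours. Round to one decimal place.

File: 44 GB = 352000.0 Mb.
At 8 Mbps: 352000.0 / 8 = 44000.0 s ≈ 12.2 hours.

12.2 hours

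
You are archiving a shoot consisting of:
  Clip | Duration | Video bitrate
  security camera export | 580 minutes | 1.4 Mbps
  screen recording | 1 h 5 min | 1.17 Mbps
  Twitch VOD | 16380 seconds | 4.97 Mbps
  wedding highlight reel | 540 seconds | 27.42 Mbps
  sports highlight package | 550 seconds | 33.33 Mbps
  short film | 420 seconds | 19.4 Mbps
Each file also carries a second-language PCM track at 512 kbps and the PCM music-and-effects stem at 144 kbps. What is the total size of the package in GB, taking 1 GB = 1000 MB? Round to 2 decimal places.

Audio total: 512 + 144 = 656 kbps = 0.656 Mbps.
security camera export: 2.056 Mbps × 34800 s = 71548.8 Mb
screen recording: 1.826 Mbps × 3900 s = 7121.4 Mb
Twitch VOD: 5.626 Mbps × 16380 s = 92153.9 Mb
wedding highlight reel: 28.076 Mbps × 540 s = 15161.0 Mb
sports highlight package: 33.986 Mbps × 550 s = 18692.3 Mb
short film: 20.056 Mbps × 420 s = 8423.5 Mb
Total: 213100.9 Mb = 26637.6 MB.
= 26.64 GB.

26.64 GB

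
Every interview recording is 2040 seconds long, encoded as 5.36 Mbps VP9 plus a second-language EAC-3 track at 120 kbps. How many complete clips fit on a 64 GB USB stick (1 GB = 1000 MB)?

45

Audio: 120 kbps = 0.120 Mbps.
Total bitrate: 5.480 Mbps.
Per item: 5.480 Mbps × 2040 s = 11,179 Mb = 1,397 MB.
Capacity: 64 GB = 512,000 Mb; 45.80 items → 45 complete.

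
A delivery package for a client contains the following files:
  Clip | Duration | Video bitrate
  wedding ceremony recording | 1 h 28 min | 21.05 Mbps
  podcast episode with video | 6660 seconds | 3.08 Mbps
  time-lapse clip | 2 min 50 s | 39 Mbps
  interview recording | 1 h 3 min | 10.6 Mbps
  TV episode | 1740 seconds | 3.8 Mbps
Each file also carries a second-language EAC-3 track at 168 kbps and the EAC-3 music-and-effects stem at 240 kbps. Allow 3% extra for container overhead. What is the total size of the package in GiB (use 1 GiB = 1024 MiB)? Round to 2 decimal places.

23.04 GiB

Audio total: 168 + 240 = 408 kbps = 0.408 Mbps.
wedding ceremony recording: 21.458 Mbps × 5280 s × 1.03 = 116697.2 Mb
podcast episode with video: 3.488 Mbps × 6660 s × 1.03 = 23927.0 Mb
time-lapse clip: 39.408 Mbps × 170 s × 1.03 = 6900.3 Mb
interview recording: 11.008 Mbps × 3780 s × 1.03 = 42858.5 Mb
TV episode: 4.208 Mbps × 1740 s × 1.03 = 7541.6 Mb
Total: 197924.6 Mb = 24740.6 MB.
= 23.04 GiB.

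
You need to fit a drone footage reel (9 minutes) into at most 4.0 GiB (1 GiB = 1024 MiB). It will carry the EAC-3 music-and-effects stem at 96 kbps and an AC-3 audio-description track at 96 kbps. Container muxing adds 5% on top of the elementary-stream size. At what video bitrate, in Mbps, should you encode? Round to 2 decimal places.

Budget: 4.0 GiB = 34359.7 Mb.
Stream payload after overhead: 34359.7 / 1.05 = 32723.6 Mb.
9 min = 540 s
Total bitrate budget: 32723.6 Mb / 540 s = 60.599 Mbps.
Audio total: 96 + 96 = 192 kbps = 0.192 Mbps.
Video: 60.599 − 0.192 = 60.407 Mbps.

60.41 Mbps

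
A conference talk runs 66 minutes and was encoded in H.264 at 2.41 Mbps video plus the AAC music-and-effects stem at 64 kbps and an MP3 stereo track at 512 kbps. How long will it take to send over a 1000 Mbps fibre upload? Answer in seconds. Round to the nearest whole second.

66 min = 3960 s
Audio total: 64 + 512 = 576 kbps = 0.576 Mbps.
Total bitrate: 2.986 Mbps.
File: 2.986 Mbps × 3960 s = 11824.6 Mb.
At 1000 Mbps: 11824.6 / 1000 = 11.8 s ≈ 11.8 seconds.

12 seconds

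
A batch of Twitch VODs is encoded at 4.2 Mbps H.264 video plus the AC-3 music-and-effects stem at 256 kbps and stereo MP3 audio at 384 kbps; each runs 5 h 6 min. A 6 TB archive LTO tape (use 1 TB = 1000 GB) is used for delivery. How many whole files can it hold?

540

5 h 6 min = 306 min = 18360 s
Audio total: 256 + 384 = 640 kbps = 0.640 Mbps.
Total bitrate: 4.840 Mbps.
Per item: 4.840 Mbps × 18360 s = 88,862 Mb = 11,108 MB.
Capacity: 6 TB = 48,000,000 Mb; 540.16 items → 540 complete.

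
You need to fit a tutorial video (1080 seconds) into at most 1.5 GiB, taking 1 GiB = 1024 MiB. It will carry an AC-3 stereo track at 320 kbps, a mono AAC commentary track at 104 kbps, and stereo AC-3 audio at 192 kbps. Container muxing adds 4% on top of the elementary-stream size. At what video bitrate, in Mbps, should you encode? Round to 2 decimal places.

10.86 Mbps

Budget: 1.5 GiB = 12884.9 Mb.
Stream payload after overhead: 12884.9 / 1.04 = 12389.3 Mb.
Total bitrate budget: 12389.3 Mb / 1080 s = 11.472 Mbps.
Audio total: 320 + 104 + 192 = 616 kbps = 0.616 Mbps.
Video: 11.472 − 0.616 = 10.856 Mbps.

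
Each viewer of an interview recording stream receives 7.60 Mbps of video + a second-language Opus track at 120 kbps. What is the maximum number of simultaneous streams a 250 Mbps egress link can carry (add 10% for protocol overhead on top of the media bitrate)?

Audio: 120 kbps = 0.120 Mbps.
Per-viewer media rate: 7.720 Mbps.
On the wire with 10% overhead: 8.492 Mbps.
250 Mbps = 250.0 Mbps; 250.0 / 8.492 = 29.44 → 29 viewers.

29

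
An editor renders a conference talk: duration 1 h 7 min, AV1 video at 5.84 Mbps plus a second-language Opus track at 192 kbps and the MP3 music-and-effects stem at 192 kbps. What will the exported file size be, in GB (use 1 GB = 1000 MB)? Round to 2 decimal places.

1 h 7 min = 67 min = 4020 s
Audio total: 192 + 192 = 384 kbps = 0.384 Mbps.
Total bitrate: 5.84 + 0.384 = 6.224 Mbps.
Stream data: 6.224 Mbps × 4020 s = 25020.5 Mb.
25,020 Mb ÷ 8 = 3,128 MB → 3.128 GB.

3.13 GB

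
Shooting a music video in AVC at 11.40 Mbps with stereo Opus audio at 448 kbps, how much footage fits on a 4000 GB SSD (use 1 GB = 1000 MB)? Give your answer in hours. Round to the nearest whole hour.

Audio: 448 kbps = 0.448 Mbps.
Total bitrate: 11.40 + 0.448 = 11.848 Mbps.
Capacity: 4000 GB = 32,000,000 Mb.
Recording time: 32,000,000 / 11.848 = 2,700,878 s ≈ 750 hours.

750 hours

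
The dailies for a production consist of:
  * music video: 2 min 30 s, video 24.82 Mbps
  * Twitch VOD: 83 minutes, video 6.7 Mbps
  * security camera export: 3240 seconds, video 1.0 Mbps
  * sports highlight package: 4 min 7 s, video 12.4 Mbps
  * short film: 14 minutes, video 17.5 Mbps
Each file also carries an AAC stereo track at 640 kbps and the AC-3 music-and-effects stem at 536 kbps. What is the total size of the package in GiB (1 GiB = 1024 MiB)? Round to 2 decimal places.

8.06 GiB

Audio total: 640 + 536 = 1176 kbps = 1.176 Mbps.
music video: 25.996 Mbps × 150 s = 3899.4 Mb
Twitch VOD: 7.876 Mbps × 4980 s = 39222.5 Mb
security camera export: 2.176 Mbps × 3240 s = 7050.2 Mb
sports highlight package: 13.576 Mbps × 247 s = 3353.3 Mb
short film: 18.676 Mbps × 840 s = 15687.8 Mb
Total: 69213.2 Mb = 8651.7 MB.
= 8.057 GiB.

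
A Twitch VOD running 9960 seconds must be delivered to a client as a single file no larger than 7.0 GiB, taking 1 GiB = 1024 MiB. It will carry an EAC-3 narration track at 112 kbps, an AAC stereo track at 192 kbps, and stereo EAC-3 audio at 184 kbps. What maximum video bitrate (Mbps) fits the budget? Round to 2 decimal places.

Budget: 7.0 GiB = 60129.5 Mb.
Total bitrate budget: 60129.5 Mb / 9960 s = 6.037 Mbps.
Audio total: 112 + 192 + 184 = 488 kbps = 0.488 Mbps.
Video: 6.037 − 0.488 = 5.549 Mbps.

5.55 Mbps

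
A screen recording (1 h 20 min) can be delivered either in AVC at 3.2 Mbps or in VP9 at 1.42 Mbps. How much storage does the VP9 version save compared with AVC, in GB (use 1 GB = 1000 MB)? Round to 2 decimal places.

1 h 20 min = 80 min = 4800 s
AVC: 3.200 Mbps × 4800 s = 15360.0 Mb = 1.920 GB.
VP9: 1.420 Mbps × 4800 s = 6816.0 Mb = 0.852 GB.
Saving: 1.920 − 0.852 = 1.068 GB.

1.07 GB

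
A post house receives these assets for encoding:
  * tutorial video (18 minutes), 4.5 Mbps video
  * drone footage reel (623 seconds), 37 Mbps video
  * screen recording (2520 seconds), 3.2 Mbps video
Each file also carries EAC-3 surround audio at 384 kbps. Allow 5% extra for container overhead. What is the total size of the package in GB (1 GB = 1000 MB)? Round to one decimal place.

Audio: 384 kbps = 0.384 Mbps.
tutorial video: 4.884 Mbps × 1080 s × 1.05 = 5538.5 Mb
drone footage reel: 37.384 Mbps × 623 s × 1.05 = 24454.7 Mb
screen recording: 3.584 Mbps × 2520 s × 1.05 = 9483.3 Mb
Total: 39476.5 Mb = 4934.6 MB.
= 4.935 GB.

4.9 GB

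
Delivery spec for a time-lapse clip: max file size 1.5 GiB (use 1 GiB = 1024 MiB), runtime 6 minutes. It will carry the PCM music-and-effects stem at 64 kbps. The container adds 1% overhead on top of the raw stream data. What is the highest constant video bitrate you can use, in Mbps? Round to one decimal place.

Budget: 1.5 GiB = 12884.9 Mb.
Stream payload after overhead: 12884.9 / 1.01 = 12757.3 Mb.
6 min = 360 s
Total bitrate budget: 12757.3 Mb / 360 s = 35.437 Mbps.
Audio: 64 kbps = 0.064 Mbps.
Video: 35.437 − 0.064 = 35.373 Mbps.

35.4 Mbps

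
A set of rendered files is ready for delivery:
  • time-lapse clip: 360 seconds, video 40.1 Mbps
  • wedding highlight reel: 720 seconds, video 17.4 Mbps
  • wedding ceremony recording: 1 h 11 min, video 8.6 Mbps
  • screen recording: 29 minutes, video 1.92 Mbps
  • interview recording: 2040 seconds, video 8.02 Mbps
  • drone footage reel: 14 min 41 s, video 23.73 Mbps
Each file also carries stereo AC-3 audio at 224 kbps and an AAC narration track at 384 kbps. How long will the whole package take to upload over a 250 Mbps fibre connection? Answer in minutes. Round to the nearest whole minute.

Audio total: 224 + 384 = 608 kbps = 0.608 Mbps.
time-lapse clip: 40.708 Mbps × 360 s = 14654.9 Mb
wedding highlight reel: 18.008 Mbps × 720 s = 12965.8 Mb
wedding ceremony recording: 9.208 Mbps × 4260 s = 39226.1 Mb
screen recording: 2.528 Mbps × 1740 s = 4398.7 Mb
interview recording: 8.628 Mbps × 2040 s = 17601.1 Mb
drone footage reel: 24.338 Mbps × 881 s = 21441.8 Mb
Total: 110288.3 Mb = 13786.0 MB.
At 250 Mbps: 110288.3 / 250 = 441 s ≈ 7.35 minutes.

7 minutes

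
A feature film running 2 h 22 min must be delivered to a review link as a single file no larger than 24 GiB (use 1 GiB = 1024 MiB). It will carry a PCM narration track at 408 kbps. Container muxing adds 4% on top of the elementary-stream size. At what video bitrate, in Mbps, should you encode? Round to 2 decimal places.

22.86 Mbps

Budget: 24 GiB = 206158.4 Mb.
Stream payload after overhead: 206158.4 / 1.04 = 198229.3 Mb.
2 h 22 min = 142 min = 8520 s
Total bitrate budget: 198229.3 Mb / 8520 s = 23.266 Mbps.
Audio: 408 kbps = 0.408 Mbps.
Video: 23.266 − 0.408 = 22.858 Mbps.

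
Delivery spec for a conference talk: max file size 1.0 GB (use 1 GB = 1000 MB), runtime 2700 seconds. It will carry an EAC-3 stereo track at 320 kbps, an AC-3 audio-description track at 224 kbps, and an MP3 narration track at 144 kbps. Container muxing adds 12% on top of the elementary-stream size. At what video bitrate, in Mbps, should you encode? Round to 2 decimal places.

Budget: 1.0 GB = 8000.0 Mb.
Stream payload after overhead: 8000.0 / 1.12 = 7142.9 Mb.
Total bitrate budget: 7142.9 Mb / 2700 s = 2.646 Mbps.
Audio total: 320 + 224 + 144 = 688 kbps = 0.688 Mbps.
Video: 2.646 − 0.688 = 1.958 Mbps.

1.96 Mbps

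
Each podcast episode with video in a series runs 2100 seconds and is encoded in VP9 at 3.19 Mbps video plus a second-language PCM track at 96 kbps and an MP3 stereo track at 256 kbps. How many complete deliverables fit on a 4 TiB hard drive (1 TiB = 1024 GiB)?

Audio total: 96 + 256 = 352 kbps = 0.352 Mbps.
Total bitrate: 3.542 Mbps.
Per item: 3.542 Mbps × 2100 s = 7,438 Mb = 929.8 MB.
Capacity: 4 TiB = 35,184,372 Mb; 4730.23 items → 4730 complete.

4730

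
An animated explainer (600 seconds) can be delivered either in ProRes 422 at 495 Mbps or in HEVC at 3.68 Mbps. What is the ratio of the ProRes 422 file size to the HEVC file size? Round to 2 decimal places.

ProRes 422: 495.000 Mbps × 600 s = 297000.0 Mb = 37.125 GB.
HEVC: 3.680 Mbps × 600 s = 2208.0 Mb = 0.276 GB.
Ratio: 37.125 / 0.276 = 134.511.

134.51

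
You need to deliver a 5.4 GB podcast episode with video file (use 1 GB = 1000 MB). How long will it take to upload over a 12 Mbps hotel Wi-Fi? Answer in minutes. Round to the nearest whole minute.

File: 5.4 GB = 43200.0 Mb.
At 12 Mbps: 43200.0 / 12 = 3600.0 s ≈ 60 minutes.

60 minutes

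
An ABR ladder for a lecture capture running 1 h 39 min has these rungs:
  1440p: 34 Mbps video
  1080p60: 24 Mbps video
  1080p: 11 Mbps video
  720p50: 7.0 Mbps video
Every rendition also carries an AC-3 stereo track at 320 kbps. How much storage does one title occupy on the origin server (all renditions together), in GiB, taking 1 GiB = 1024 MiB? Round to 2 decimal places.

53.44 GiB

1 h 39 min = 99 min = 5940 s
Audio: 320 kbps = 0.320 Mbps.
Sum of rendition bitrates: (34+0.320) + (24+0.320) + (11+0.320) + (7.0+0.320) = 77.280 Mbps.
× 5940 s = 459,043 Mb = 57,380 MB = 53.44 GiB.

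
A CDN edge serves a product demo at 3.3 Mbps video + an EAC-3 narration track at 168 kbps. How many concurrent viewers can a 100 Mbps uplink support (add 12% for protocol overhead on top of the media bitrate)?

25

Audio: 168 kbps = 0.168 Mbps.
Per-viewer media rate: 3.468 Mbps.
On the wire with 12% overhead: 3.884 Mbps.
100 Mbps = 100.0 Mbps; 100.0 / 3.884 = 25.75 → 25 viewers.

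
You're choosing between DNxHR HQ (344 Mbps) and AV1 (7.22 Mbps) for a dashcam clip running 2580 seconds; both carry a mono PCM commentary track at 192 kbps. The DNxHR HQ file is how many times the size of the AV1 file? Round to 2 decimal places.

Audio: 192 kbps = 0.192 Mbps.
DNxHR HQ: 344.192 Mbps × 2580 s = 888015.4 Mb = 111.002 GB.
AV1: 7.412 Mbps × 2580 s = 19123.0 Mb = 2.390 GB.
Ratio: 111.002 / 2.390 = 46.437.

46.44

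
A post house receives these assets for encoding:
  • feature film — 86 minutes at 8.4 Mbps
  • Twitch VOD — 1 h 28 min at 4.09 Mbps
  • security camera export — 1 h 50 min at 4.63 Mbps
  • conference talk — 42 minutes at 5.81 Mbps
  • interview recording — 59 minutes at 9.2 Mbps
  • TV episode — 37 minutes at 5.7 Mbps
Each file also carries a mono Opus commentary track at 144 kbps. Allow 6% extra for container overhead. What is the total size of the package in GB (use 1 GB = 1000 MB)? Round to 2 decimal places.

Audio: 144 kbps = 0.144 Mbps.
feature film: 8.544 Mbps × 5160 s × 1.06 = 46732.3 Mb
Twitch VOD: 4.234 Mbps × 5280 s × 1.06 = 23696.9 Mb
security camera export: 4.774 Mbps × 6600 s × 1.06 = 33398.9 Mb
conference talk: 5.954 Mbps × 2520 s × 1.06 = 15904.3 Mb
interview recording: 9.344 Mbps × 3540 s × 1.06 = 35062.4 Mb
TV episode: 5.844 Mbps × 2220 s × 1.06 = 13752.1 Mb
Total: 168546.9 Mb = 21068.4 MB.
= 21.07 GB.

21.07 GB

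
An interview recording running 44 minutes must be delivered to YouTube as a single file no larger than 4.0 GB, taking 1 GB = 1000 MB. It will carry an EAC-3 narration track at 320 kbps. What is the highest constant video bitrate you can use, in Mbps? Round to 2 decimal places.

11.80 Mbps

Budget: 4.0 GB = 32000.0 Mb.
44 min = 2640 s
Total bitrate budget: 32000.0 Mb / 2640 s = 12.121 Mbps.
Audio: 320 kbps = 0.320 Mbps.
Video: 12.121 − 0.320 = 11.801 Mbps.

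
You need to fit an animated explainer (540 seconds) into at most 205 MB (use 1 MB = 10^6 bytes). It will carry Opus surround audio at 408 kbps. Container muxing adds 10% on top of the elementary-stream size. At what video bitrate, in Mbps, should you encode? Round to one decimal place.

2.4 Mbps

Budget: 205 MB = 1640.0 Mb.
Stream payload after overhead: 1640.0 / 1.10 = 1490.9 Mb.
Total bitrate budget: 1490.9 Mb / 540 s = 2.761 Mbps.
Audio: 408 kbps = 0.408 Mbps.
Video: 2.761 − 0.408 = 2.353 Mbps.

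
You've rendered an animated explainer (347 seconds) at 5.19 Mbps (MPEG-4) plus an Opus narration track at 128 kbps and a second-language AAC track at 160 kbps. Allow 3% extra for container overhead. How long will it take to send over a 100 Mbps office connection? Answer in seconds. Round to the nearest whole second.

Audio total: 128 + 160 = 288 kbps = 0.288 Mbps.
Total bitrate: 5.478 Mbps.
File: 5.478 Mbps × 347 s = 1900.9 Mb.
With 3% container overhead: ×1.03. → 1957.9 Mb.
At 100 Mbps: 1957.9 / 100 = 19.6 s ≈ 19.6 seconds.

20 seconds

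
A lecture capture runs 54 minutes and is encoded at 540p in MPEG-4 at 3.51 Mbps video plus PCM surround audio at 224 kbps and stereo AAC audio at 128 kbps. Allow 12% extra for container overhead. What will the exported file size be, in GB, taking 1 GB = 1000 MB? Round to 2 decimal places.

54 min = 3240 s
Audio total: 224 + 128 = 352 kbps = 0.352 Mbps.
Total bitrate: 3.51 + 0.352 = 3.862 Mbps.
Stream data: 3.862 Mbps × 3240 s = 12512.9 Mb.
With 12% container overhead: ×1.12.
14,014 Mb ÷ 8 = 1,752 MB → 1.752 GB.

1.75 GB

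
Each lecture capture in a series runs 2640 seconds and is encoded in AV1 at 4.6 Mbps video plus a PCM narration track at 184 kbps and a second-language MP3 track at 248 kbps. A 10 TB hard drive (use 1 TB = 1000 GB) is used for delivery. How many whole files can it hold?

Audio total: 184 + 248 = 432 kbps = 0.432 Mbps.
Total bitrate: 5.032 Mbps.
Per item: 5.032 Mbps × 2640 s = 13,284 Mb = 1,661 MB.
Capacity: 10 TB = 80,000,000 Mb; 6022.06 items → 6022 complete.

6022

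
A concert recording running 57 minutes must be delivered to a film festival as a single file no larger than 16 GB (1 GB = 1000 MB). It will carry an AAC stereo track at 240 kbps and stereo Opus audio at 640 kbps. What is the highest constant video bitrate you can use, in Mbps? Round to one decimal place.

Budget: 16 GB = 128000.0 Mb.
57 min = 3420 s
Total bitrate budget: 128000.0 Mb / 3420 s = 37.427 Mbps.
Audio total: 240 + 640 = 880 kbps = 0.880 Mbps.
Video: 37.427 − 0.880 = 36.547 Mbps.

36.5 Mbps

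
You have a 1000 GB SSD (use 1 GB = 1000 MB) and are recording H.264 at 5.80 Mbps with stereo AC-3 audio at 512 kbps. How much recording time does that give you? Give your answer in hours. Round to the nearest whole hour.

352 hours

Audio: 512 kbps = 0.512 Mbps.
Total bitrate: 5.80 + 0.512 = 6.312 Mbps.
Capacity: 1000 GB = 8,000,000 Mb.
Recording time: 8,000,000 / 6.312 = 1,267,427 s ≈ 352 hours.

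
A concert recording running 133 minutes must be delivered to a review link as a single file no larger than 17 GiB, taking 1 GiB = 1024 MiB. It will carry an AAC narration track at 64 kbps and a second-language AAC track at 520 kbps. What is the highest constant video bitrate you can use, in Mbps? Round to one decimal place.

17.7 Mbps

Budget: 17 GiB = 146028.9 Mb.
133 min = 7980 s
Total bitrate budget: 146028.9 Mb / 7980 s = 18.299 Mbps.
Audio total: 64 + 520 = 584 kbps = 0.584 Mbps.
Video: 18.299 − 0.584 = 17.715 Mbps.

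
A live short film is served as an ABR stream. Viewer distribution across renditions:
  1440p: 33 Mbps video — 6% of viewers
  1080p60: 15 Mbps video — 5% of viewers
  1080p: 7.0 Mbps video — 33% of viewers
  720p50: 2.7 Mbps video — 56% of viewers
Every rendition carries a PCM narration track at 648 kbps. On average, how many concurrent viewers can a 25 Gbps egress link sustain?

Audio: 648 kbps = 0.648 Mbps.
Average per-viewer bitrate: 0.06×33.648 + 0.05×15.648 + 0.33×7.648 + 0.56×3.348 = 7.200 Mbps.
25 Gbps = 25,000 Mbps; 25,000 / 7.200 = 3472.22 → 3472.

3472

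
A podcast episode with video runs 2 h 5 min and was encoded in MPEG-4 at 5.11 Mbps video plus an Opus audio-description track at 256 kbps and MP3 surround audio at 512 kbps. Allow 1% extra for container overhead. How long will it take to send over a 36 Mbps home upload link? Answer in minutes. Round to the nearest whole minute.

2 h 5 min = 125 min = 7500 s
Audio total: 256 + 512 = 768 kbps = 0.768 Mbps.
Total bitrate: 5.878 Mbps.
File: 5.878 Mbps × 7500 s = 44085.0 Mb.
With 1% container overhead: ×1.01. → 44525.8 Mb.
At 36 Mbps: 44525.8 / 36 = 1236.8 s ≈ 20.6 minutes.

21 minutes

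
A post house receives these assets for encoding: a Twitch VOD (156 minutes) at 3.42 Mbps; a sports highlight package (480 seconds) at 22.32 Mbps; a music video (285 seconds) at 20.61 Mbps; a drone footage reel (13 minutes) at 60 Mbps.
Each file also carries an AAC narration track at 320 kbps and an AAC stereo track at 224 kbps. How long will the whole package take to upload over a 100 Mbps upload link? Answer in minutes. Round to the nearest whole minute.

17 minutes

Audio total: 320 + 224 = 544 kbps = 0.544 Mbps.
Twitch VOD: 3.964 Mbps × 9360 s = 37103.0 Mb
sports highlight package: 22.864 Mbps × 480 s = 10974.7 Mb
music video: 21.154 Mbps × 285 s = 6028.9 Mb
drone footage reel: 60.544 Mbps × 780 s = 47224.3 Mb
Total: 101331.0 Mb = 12666.4 MB.
At 100 Mbps: 101331.0 / 100 = 1013 s ≈ 16.9 minutes.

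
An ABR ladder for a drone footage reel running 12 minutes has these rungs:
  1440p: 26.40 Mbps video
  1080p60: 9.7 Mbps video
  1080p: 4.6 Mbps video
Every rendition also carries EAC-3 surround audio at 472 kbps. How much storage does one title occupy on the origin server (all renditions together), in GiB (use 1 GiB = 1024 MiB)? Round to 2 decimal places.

3.53 GiB

12 min = 720 s
Audio: 472 kbps = 0.472 Mbps.
Sum of rendition bitrates: (26.40+0.472) + (9.7+0.472) + (4.6+0.472) = 42.116 Mbps.
× 720 s = 30,324 Mb = 3,790 MB = 3.530 GiB.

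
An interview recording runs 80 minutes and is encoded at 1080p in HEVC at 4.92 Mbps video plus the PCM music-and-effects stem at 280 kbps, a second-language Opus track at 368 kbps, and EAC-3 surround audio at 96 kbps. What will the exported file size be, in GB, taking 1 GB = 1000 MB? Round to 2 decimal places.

80 min = 4800 s
Audio total: 280 + 368 + 96 = 744 kbps = 0.744 Mbps.
Total bitrate: 4.92 + 0.744 = 5.664 Mbps.
Stream data: 5.664 Mbps × 4800 s = 27187.2 Mb.
27,187 Mb ÷ 8 = 3,398 MB → 3.398 GB.

3.40 GB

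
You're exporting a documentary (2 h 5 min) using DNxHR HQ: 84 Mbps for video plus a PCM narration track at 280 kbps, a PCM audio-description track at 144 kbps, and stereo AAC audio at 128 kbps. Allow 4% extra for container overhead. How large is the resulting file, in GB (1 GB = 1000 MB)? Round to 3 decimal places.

2 h 5 min = 125 min = 7500 s
Audio total: 280 + 144 + 128 = 552 kbps = 0.552 Mbps.
Total bitrate: 84 + 0.552 = 84.552 Mbps.
Stream data: 84.552 Mbps × 7500 s = 634140.0 Mb.
With 4% container overhead: ×1.04.
659,506 Mb ÷ 8 = 82,438 MB → 82.44 GB.

82.438 GB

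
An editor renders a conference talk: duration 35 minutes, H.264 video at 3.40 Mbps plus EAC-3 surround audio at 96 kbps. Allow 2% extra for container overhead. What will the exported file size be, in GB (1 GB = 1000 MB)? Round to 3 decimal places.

35 min = 2100 s
Audio: 96 kbps = 0.096 Mbps.
Total bitrate: 3.40 + 0.096 = 3.496 Mbps.
Stream data: 3.496 Mbps × 2100 s = 7341.6 Mb.
With 2% container overhead: ×1.02.
7,488 Mb ÷ 8 = 936.1 MB → 0.9361 GB.

0.936 GB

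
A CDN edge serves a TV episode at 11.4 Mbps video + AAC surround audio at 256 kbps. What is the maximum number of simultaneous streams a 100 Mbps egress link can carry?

Audio: 256 kbps = 0.256 Mbps.
Per-viewer media rate: 11.656 Mbps.
100 Mbps = 100.0 Mbps; 100.0 / 11.656 = 8.58 → 8 viewers.

8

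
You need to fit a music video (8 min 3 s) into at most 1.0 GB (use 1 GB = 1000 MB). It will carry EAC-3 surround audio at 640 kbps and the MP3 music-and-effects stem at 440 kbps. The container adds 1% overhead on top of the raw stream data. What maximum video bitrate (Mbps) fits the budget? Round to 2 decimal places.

15.32 Mbps

Budget: 1.0 GB = 8000.0 Mb.
Stream payload after overhead: 8000.0 / 1.01 = 7920.8 Mb.
8 min 3 s = 483 s
Total bitrate budget: 7920.8 Mb / 483 s = 16.399 Mbps.
Audio total: 640 + 440 = 1080 kbps = 1.080 Mbps.
Video: 16.399 − 1.080 = 15.319 Mbps.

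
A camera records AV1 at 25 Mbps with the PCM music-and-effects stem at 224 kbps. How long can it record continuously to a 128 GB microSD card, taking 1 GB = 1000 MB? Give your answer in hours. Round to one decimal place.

11.3 hours

Audio: 224 kbps = 0.224 Mbps.
Total bitrate: 25 + 0.224 = 25.224 Mbps.
Capacity: 128 GB = 1,024,000 Mb.
Recording time: 1,024,000 / 25.224 = 40,596 s ≈ 11.3 hours.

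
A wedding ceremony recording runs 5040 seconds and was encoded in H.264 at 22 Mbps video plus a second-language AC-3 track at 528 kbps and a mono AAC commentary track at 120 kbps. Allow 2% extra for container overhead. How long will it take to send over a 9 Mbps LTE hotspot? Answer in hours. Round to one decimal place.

Audio total: 528 + 120 = 648 kbps = 0.648 Mbps.
Total bitrate: 22.648 Mbps.
File: 22.648 Mbps × 5040 s = 114145.9 Mb.
With 2% container overhead: ×1.02. → 116428.8 Mb.
At 9 Mbps: 116428.8 / 9 = 12936.5 s ≈ 3.59 hours.

3.6 hours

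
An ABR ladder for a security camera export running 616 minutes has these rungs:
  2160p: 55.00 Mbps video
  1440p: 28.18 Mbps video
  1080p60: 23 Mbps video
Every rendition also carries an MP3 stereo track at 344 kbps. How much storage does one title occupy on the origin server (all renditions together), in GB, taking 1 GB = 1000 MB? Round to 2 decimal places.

616 min = 36960 s
Audio: 344 kbps = 0.344 Mbps.
Sum of rendition bitrates: (55.00+0.344) + (28.18+0.344) + (23+0.344) = 107.212 Mbps.
× 36960 s = 3,962,556 Mb = 495,319 MB = 495.3 GB.

495.32 GB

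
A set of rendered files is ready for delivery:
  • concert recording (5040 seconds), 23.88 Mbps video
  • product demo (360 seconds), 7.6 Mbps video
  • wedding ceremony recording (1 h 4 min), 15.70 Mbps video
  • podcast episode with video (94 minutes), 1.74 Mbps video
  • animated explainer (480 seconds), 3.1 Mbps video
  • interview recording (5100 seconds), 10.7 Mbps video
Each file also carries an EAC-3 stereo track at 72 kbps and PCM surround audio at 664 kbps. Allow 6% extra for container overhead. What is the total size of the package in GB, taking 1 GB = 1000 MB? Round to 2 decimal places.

Audio total: 72 + 664 = 736 kbps = 0.736 Mbps.
concert recording: 24.616 Mbps × 5040 s × 1.06 = 131508.5 Mb
product demo: 8.336 Mbps × 360 s × 1.06 = 3181.0 Mb
wedding ceremony recording: 16.436 Mbps × 3840 s × 1.06 = 66901.1 Mb
podcast episode with video: 2.476 Mbps × 5640 s × 1.06 = 14802.5 Mb
animated explainer: 3.836 Mbps × 480 s × 1.06 = 1951.8 Mb
interview recording: 11.436 Mbps × 5100 s × 1.06 = 61823.0 Mb
Total: 280167.9 Mb = 35021.0 MB.
= 35.02 GB.

35.02 GB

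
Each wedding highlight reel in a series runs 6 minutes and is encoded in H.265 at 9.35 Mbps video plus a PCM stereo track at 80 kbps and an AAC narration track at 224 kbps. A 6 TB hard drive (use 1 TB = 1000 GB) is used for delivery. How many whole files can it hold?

6 min = 360 s
Audio total: 80 + 224 = 304 kbps = 0.304 Mbps.
Total bitrate: 9.654 Mbps.
Per item: 9.654 Mbps × 360 s = 3,475 Mb = 434.4 MB.
Capacity: 6 TB = 48,000,000 Mb; 13811.20 items → 13811 complete.

13811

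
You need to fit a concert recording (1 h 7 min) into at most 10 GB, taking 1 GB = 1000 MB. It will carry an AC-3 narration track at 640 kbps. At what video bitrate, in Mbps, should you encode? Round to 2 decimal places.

19.26 Mbps

Budget: 10 GB = 80000.0 Mb.
1 h 7 min = 67 min = 4020 s
Total bitrate budget: 80000.0 Mb / 4020 s = 19.900 Mbps.
Audio: 640 kbps = 0.640 Mbps.
Video: 19.900 − 0.640 = 19.260 Mbps.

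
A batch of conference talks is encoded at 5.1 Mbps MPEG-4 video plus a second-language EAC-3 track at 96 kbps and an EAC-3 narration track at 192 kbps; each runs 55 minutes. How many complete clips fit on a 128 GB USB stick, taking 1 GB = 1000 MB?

55 min = 3300 s
Audio total: 96 + 192 = 288 kbps = 0.288 Mbps.
Total bitrate: 5.388 Mbps.
Per item: 5.388 Mbps × 3300 s = 17,780 Mb = 2,223 MB.
Capacity: 128 GB = 1,024,000 Mb; 57.59 items → 57 complete.

57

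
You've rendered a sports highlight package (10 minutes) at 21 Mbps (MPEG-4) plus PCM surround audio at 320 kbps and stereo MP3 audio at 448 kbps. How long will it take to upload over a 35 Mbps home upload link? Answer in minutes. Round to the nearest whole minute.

10 min = 600 s
Audio total: 320 + 448 = 768 kbps = 0.768 Mbps.
Total bitrate: 21.768 Mbps.
File: 21.768 Mbps × 600 s = 13060.8 Mb.
At 35 Mbps: 13060.8 / 35 = 373.2 s ≈ 6.22 minutes.

6 minutes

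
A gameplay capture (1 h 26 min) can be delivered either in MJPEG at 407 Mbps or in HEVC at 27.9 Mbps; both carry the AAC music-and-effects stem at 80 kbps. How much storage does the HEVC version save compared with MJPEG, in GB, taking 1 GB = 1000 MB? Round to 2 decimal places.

1 h 26 min = 86 min = 5160 s
Audio: 80 kbps = 0.080 Mbps.
MJPEG: 407.080 Mbps × 5160 s = 2100532.8 Mb = 262.567 GB.
HEVC: 27.980 Mbps × 5160 s = 144376.8 Mb = 18.047 GB.
Saving: 262.567 − 18.047 = 244.519 GB.

244.52 GB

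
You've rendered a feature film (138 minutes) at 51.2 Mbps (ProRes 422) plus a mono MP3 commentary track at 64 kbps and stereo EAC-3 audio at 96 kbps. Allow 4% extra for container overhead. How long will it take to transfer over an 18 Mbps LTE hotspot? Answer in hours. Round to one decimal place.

138 min = 8280 s
Audio total: 64 + 96 = 160 kbps = 0.160 Mbps.
Total bitrate: 51.360 Mbps.
File: 51.360 Mbps × 8280 s = 425260.8 Mb.
With 4% container overhead: ×1.04. → 442271.2 Mb.
At 18 Mbps: 442271.2 / 18 = 24570.6 s ≈ 6.83 hours.

6.8 hours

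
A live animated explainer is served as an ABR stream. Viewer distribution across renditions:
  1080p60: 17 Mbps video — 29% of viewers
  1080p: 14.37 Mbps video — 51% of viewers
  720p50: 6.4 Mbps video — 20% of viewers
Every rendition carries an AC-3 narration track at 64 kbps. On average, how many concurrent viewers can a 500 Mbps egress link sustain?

36

Audio: 64 kbps = 0.064 Mbps.
Average per-viewer bitrate: 0.29×17.064 + 0.51×14.434 + 0.20×6.464 = 13.603 Mbps.
500 Mbps = 500.0 Mbps; 500.0 / 13.603 = 36.76 → 36.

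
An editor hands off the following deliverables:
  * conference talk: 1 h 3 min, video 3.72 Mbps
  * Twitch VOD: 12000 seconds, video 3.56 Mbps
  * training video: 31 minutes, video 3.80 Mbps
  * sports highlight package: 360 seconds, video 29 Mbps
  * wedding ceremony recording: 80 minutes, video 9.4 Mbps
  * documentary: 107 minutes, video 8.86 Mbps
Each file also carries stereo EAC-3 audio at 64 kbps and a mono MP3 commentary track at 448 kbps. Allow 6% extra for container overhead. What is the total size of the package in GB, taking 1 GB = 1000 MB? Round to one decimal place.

Audio total: 64 + 448 = 512 kbps = 0.512 Mbps.
conference talk: 4.232 Mbps × 3780 s × 1.06 = 16956.8 Mb
Twitch VOD: 4.072 Mbps × 12000 s × 1.06 = 51795.8 Mb
training video: 4.312 Mbps × 1860 s × 1.06 = 8501.5 Mb
sports highlight package: 29.512 Mbps × 360 s × 1.06 = 11261.8 Mb
wedding ceremony recording: 9.912 Mbps × 4800 s × 1.06 = 50432.3 Mb
documentary: 9.372 Mbps × 6420 s × 1.06 = 63778.3 Mb
Total: 202726.5 Mb = 25340.8 MB.
= 25.34 GB.

25.3 GB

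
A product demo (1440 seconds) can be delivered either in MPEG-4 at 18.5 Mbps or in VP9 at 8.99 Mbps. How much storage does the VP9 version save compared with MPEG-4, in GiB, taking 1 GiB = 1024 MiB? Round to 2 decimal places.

1.59 GiB

MPEG-4: 18.500 Mbps × 1440 s = 26640.0 Mb = 3.101 GiB.
VP9: 8.990 Mbps × 1440 s = 12945.6 Mb = 1.507 GiB.
Saving: 3.101 − 1.507 = 1.594 GiB.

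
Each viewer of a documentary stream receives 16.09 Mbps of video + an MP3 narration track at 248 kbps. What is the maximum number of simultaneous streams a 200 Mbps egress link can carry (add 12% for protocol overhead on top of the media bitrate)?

10

Audio: 248 kbps = 0.248 Mbps.
Per-viewer media rate: 16.338 Mbps.
On the wire with 12% overhead: 18.299 Mbps.
200 Mbps = 200.0 Mbps; 200.0 / 18.299 = 10.93 → 10 viewers.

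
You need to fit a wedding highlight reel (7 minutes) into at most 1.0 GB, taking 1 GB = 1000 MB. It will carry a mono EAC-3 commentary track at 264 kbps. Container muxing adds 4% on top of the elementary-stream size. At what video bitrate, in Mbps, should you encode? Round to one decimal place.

Budget: 1.0 GB = 8000.0 Mb.
Stream payload after overhead: 8000.0 / 1.04 = 7692.3 Mb.
7 min = 420 s
Total bitrate budget: 7692.3 Mb / 420 s = 18.315 Mbps.
Audio: 264 kbps = 0.264 Mbps.
Video: 18.315 − 0.264 = 18.051 Mbps.

18.1 Mbps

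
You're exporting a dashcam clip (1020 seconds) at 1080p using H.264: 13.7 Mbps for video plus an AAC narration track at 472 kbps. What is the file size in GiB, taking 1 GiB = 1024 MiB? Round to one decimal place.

Audio: 472 kbps = 0.472 Mbps.
Total bitrate: 13.7 + 0.472 = 14.172 Mbps.
Stream data: 14.172 Mbps × 1020 s = 14455.4 Mb.
14,455 Mb = 1,806,930,000 bytes ÷ 1,073,741,824 = 1.683 GiB.

1.7 GiB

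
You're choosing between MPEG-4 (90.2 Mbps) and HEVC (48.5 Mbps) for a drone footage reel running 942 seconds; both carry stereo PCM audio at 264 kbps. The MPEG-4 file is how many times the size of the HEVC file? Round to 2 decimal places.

1.86

Audio: 264 kbps = 0.264 Mbps.
MPEG-4: 90.464 Mbps × 942 s = 85217.1 Mb = 10.652 GB.
HEVC: 48.764 Mbps × 942 s = 45935.7 Mb = 5.742 GB.
Ratio: 10.652 / 5.742 = 1.855.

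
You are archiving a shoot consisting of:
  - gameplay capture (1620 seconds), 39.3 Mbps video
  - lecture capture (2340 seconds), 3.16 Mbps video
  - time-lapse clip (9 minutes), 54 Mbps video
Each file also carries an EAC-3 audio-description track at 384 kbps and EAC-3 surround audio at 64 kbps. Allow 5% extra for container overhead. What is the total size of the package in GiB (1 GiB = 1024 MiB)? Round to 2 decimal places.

Audio total: 384 + 64 = 448 kbps = 0.448 Mbps.
gameplay capture: 39.748 Mbps × 1620 s × 1.05 = 67611.3 Mb
lecture capture: 3.608 Mbps × 2340 s × 1.05 = 8864.9 Mb
time-lapse clip: 54.448 Mbps × 540 s × 1.05 = 30872.0 Mb
Total: 107348.2 Mb = 13418.5 MB.
= 12.50 GiB.

12.50 GiB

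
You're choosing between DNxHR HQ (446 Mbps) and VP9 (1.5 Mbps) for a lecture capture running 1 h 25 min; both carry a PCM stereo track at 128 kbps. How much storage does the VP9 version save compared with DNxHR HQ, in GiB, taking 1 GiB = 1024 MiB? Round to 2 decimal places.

1 h 25 min = 85 min = 5100 s
Audio: 128 kbps = 0.128 Mbps.
DNxHR HQ: 446.128 Mbps × 5100 s = 2275252.8 Mb = 264.874 GiB.
VP9: 1.628 Mbps × 5100 s = 8302.8 Mb = 0.967 GiB.
Saving: 264.874 − 0.967 = 263.908 GiB.

263.91 GiB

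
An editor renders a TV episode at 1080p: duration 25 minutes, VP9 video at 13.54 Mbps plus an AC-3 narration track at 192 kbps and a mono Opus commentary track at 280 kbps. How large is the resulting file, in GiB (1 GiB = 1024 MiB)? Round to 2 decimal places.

25 min = 1500 s
Audio total: 192 + 280 = 472 kbps = 0.472 Mbps.
Total bitrate: 13.54 + 0.472 = 14.012 Mbps.
Stream data: 14.012 Mbps × 1500 s = 21018.0 Mb.
21,018 Mb = 2,627,250,000 bytes ÷ 1,073,741,824 = 2.447 GiB.

2.45 GiB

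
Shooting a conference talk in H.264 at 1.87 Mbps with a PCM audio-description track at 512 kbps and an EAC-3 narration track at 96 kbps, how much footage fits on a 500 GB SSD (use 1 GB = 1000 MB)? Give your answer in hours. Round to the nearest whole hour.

Audio total: 512 + 96 = 608 kbps = 0.608 Mbps.
Total bitrate: 1.87 + 0.608 = 2.478 Mbps.
Capacity: 500 GB = 4,000,000 Mb.
Recording time: 4,000,000 / 2.478 = 1,614,205 s ≈ 448 hours.

448 hours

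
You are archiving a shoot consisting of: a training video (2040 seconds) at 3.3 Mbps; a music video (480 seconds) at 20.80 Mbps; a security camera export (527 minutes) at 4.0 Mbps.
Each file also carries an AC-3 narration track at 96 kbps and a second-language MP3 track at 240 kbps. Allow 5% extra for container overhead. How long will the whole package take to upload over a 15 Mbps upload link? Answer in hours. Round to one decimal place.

3.0 hours

Audio total: 96 + 240 = 336 kbps = 0.336 Mbps.
training video: 3.636 Mbps × 2040 s × 1.05 = 7788.3 Mb
music video: 21.136 Mbps × 480 s × 1.05 = 10652.5 Mb
security camera export: 4.336 Mbps × 31620 s × 1.05 = 143959.5 Mb
Total: 162400.4 Mb = 20300.0 MB.
At 15 Mbps: 162400.4 / 15 = 10827 s ≈ 3.01 hours.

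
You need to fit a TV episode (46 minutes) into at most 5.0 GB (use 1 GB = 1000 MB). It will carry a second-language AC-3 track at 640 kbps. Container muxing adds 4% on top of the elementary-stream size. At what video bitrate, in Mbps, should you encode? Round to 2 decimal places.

Budget: 5.0 GB = 40000.0 Mb.
Stream payload after overhead: 40000.0 / 1.04 = 38461.5 Mb.
46 min = 2760 s
Total bitrate budget: 38461.5 Mb / 2760 s = 13.935 Mbps.
Audio: 640 kbps = 0.640 Mbps.
Video: 13.935 − 0.640 = 13.295 Mbps.

13.30 Mbps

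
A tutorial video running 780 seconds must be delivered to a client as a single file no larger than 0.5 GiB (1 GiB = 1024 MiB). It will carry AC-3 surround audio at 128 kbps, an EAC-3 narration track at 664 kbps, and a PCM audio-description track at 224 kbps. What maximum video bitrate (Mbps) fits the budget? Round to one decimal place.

4.5 Mbps

Budget: 0.5 GiB = 4295.0 Mb.
Total bitrate budget: 4295.0 Mb / 780 s = 5.506 Mbps.
Audio total: 128 + 664 + 224 = 1016 kbps = 1.016 Mbps.
Video: 5.506 − 1.016 = 4.490 Mbps.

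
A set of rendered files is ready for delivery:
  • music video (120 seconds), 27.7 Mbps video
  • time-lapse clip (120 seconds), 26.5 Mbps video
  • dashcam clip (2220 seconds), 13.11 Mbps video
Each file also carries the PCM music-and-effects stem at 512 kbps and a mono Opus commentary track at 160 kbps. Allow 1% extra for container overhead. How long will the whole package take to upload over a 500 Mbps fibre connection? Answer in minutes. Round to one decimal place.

Audio total: 512 + 160 = 672 kbps = 0.672 Mbps.
music video: 28.372 Mbps × 120 s × 1.01 = 3438.7 Mb
time-lapse clip: 27.172 Mbps × 120 s × 1.01 = 3293.2 Mb
dashcam clip: 13.782 Mbps × 2220 s × 1.01 = 30902.0 Mb
Total: 37633.9 Mb = 4704.2 MB.
At 500 Mbps: 37633.9 / 500 = 75 s ≈ 1.25 minutes.

1.3 minutes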